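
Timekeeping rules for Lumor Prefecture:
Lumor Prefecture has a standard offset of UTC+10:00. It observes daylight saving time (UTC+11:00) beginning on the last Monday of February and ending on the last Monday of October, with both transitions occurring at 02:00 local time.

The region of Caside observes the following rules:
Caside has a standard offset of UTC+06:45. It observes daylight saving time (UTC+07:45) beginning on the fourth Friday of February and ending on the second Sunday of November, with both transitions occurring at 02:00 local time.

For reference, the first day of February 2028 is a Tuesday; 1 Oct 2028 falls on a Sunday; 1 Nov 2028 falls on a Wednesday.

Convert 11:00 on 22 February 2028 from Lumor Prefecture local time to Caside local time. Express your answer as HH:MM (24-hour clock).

07:45

1 February 2028 is a Tuesday, so Mondays fall on 7, 14, 21, 28; the last is February 28.
1 October 2028 is a Sunday, so Mondays fall on 2, 9, 16, 23, 30; the last is October 30.
Daylight saving runs 28 February – 30 October; 22 February 2028 is outside that window, so Lumor Prefecture is on standard time at UTC+10:00.
11:00 Lumor Prefecture − 10h = 01:00 UTC.
1 February 2028 is a Tuesday, so the first Friday is February 4 and the fourth is February 25.
1 November 2028 is a Wednesday, so the first Sunday is November 5 and the second is November 12.
At the standard offset (UTC+06:45), 01:00 UTC + 6h45m = 07:45 Caside standard time.
Daylight saving runs 25 February – 12 November; the standard-time date in Caside, 22 February 2028, is outside that window, so Caside is on standard time at UTC+06:45.
01:00 UTC + 6h45m = 07:45 Caside.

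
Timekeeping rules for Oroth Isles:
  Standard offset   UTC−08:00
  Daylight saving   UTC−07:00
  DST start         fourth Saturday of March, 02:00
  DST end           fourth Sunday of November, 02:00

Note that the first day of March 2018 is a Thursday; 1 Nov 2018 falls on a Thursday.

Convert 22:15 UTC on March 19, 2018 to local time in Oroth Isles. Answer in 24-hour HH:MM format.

1 March 2018 is a Thursday, so the first Saturday is March 3 and the fourth is March 24.
1 November 2018 is a Thursday, so the first Sunday is November 4 and the fourth is November 25.
At the standard offset (UTC−08:00), 22:15 UTC − 8h = 14:15 Oroth Isles standard time.
Daylight saving runs 24 March – 25 November; the standard-time date in Oroth Isles, March 19, 2018, is outside that window, so Oroth Isles is on standard time at UTC−08:00.
22:15 UTC − 8h = 14:15 local.

14:15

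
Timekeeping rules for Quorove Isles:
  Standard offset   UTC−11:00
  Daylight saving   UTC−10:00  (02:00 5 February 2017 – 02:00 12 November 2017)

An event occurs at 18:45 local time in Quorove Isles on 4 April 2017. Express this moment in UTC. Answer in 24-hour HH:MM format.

04:45

Daylight saving runs 5 February – 12 November; 4 April 2017 is inside that window, so Quorove Isles is at UTC−10:00.
18:45 local + 10h = 04:45 UTC (rolling into the next day, 5 April 2017).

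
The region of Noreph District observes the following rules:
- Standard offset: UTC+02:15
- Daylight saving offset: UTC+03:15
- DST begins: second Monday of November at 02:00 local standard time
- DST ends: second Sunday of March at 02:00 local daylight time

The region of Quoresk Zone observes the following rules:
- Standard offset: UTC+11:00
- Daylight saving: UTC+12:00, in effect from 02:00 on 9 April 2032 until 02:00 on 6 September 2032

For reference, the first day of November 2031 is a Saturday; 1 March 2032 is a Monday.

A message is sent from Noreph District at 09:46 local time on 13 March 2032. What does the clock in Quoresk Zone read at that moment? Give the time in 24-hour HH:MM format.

1 November 2031 is a Saturday, so the first Monday is November 3 and the second is November 10.
1 March 2032 is a Monday, so the first Sunday is March 7 and the second is March 14.
13 March 2032 falls between 10 November 2031 and 14 March 2032, so daylight saving is in effect and Noreph District is at UTC+03:15.
09:46 Noreph District − 3h15m = 06:31 UTC.
At the standard offset (UTC+11:00), 06:31 UTC + 11h = 17:31 Quoresk Zone standard time.
The standard-time date in Quoresk Zone, 13 March 2032, is outside the daylight-saving period (9 April – 6 September), so Quoresk Zone is on standard time, UTC+11:00.
06:31 UTC + 11h = 17:31 Quoresk Zone.

17:31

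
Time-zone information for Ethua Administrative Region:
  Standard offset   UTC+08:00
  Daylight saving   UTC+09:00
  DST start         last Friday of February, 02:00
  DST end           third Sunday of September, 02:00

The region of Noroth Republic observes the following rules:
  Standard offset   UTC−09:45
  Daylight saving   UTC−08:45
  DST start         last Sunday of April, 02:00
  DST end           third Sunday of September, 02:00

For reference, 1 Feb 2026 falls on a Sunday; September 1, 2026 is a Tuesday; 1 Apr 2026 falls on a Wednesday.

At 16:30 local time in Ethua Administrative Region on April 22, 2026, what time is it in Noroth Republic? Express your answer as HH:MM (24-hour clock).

1 February 2026 is a Sunday, so Fridays fall on 6, 13, 20, 27; the last is February 27.
1 September 2026 is a Tuesday, so the first Sunday is September 6 and the third is September 20.
April 22, 2026 falls between 27 February and 20 September, so daylight saving is in effect and Ethua Administrative Region is at UTC+09:00.
16:30 Ethua Administrative Region − 9h = 07:30 UTC.
1 April 2026 is a Wednesday, so Sundays fall on 5, 12, 19, 26; the last is April 26.
1 September 2026 is a Tuesday, so the first Sunday is September 6 and the third is September 20.
At the standard offset (UTC−09:45), 07:30 UTC − 9h45m = 21:45 Noroth Republic standard time (rolling into the previous day, 21 April 2026).
Daylight saving runs 26 April – 20 September; the standard-time date in Noroth Republic, April 21, 2026, is outside that window, so Noroth Republic is on standard time at UTC−09:45.
07:30 UTC − 9h45m = 21:45 Noroth Republic (rolling into the previous day, 21 April 2026).

21:45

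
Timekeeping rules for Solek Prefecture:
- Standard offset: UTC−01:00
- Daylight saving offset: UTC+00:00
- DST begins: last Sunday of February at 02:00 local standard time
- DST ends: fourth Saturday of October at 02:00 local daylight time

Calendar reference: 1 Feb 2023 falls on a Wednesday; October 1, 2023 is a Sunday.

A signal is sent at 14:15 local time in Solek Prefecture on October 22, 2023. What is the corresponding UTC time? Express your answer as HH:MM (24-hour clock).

14:15

1 February 2023 is a Wednesday, so Sundays fall on 5, 12, 19, 26; the last is February 26.
1 October 2023 is a Sunday, so the first Saturday is October 7 and the fourth is October 28.
October 22, 2023 falls between 26 February and 28 October, so daylight saving is in effect and Solek Prefecture is at UTC+00:00.
14:15 local − 0h = 14:15 UTC.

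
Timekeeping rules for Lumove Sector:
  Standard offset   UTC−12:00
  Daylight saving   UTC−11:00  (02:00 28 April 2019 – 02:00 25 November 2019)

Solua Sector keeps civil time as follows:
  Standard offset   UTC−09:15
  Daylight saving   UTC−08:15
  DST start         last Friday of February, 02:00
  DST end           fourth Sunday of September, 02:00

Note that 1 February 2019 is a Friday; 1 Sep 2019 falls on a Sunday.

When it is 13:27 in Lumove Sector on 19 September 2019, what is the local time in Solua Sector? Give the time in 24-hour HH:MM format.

16:12

Daylight saving runs 28 April – 25 November; 19 September 2019 is inside that window, so Lumove Sector is at UTC−11:00.
13:27 Lumove Sector + 11h = 00:27 UTC (rolling into the next day, 20 September 2019).
1 February 2019 is a Friday, so Fridays fall on 1, 8, 15, 22; the last is February 22.
1 September 2019 is a Sunday, so the first Sunday is September 1 and the fourth is September 22.
At the standard offset (UTC−09:15), 00:27 UTC − 9h15m = 15:12 Solua Sector standard time (rolling into the previous day, 19 September 2019).
Daylight saving runs 22 February – 22 September; the standard-time date in Solua Sector, 19 September 2019, is inside that window, so Solua Sector is at UTC−08:15.
00:27 UTC − 8h15m = 16:12 Solua Sector (rolling into the previous day, 19 September 2019).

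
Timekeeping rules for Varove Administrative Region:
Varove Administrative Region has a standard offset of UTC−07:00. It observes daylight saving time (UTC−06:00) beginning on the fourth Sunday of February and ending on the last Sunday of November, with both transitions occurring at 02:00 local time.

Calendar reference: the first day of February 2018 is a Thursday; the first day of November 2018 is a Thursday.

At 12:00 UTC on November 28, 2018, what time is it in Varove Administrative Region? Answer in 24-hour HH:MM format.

1 February 2018 is a Thursday, so the first Sunday is February 4 and the fourth is February 25.
1 November 2018 is a Thursday, so Sundays fall on 4, 11, 18, 25; the last is November 25.
At the standard offset (UTC−07:00), 12:00 UTC − 7h = 05:00 Varove Administrative Region standard time.
Daylight saving runs 25 February – 25 November; the standard-time date in Varove Administrative Region, November 28, 2018, is outside that window, so Varove Administrative Region is on standard time at UTC−07:00.
12:00 UTC − 7h = 05:00 local.

05:00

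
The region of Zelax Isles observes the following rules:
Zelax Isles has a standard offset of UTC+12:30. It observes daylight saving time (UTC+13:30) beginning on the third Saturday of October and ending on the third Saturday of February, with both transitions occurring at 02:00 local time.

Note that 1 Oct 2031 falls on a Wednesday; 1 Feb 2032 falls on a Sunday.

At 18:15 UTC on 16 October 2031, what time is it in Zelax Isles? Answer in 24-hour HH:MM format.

06:45

1 October 2031 is a Wednesday, so the first Saturday is October 4 and the third is October 18.
1 February 2032 is a Sunday, so the first Saturday is February 7 and the third is February 21.
At the standard offset (UTC+12:30), 18:15 UTC + 12h30m = 06:45 Zelax Isles standard time (rolling into the next day, 17 October 2031).
The standard-time date in Zelax Isles, 17 October 2031, is outside the daylight-saving period (18 October 2031 – 21 February 2032), so Zelax Isles is on standard time, UTC+12:30.
18:15 UTC + 12h30m = 06:45 local (rolling into the next day, 17 October 2031).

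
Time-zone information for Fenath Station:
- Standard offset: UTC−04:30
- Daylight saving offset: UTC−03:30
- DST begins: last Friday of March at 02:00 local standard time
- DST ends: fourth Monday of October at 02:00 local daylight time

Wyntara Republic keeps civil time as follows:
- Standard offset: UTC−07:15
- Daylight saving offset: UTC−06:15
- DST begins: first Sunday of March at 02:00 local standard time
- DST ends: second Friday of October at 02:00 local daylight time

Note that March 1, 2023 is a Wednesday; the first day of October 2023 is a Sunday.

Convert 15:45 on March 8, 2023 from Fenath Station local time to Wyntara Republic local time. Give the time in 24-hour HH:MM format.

14:00

1 March 2023 is a Wednesday, so Fridays fall on 3, 10, 17, 24, 31; the last is March 31.
1 October 2023 is a Sunday, so the first Monday is October 2 and the fourth is October 23.
March 8, 2023 is outside the daylight-saving period (31 March – 23 October), so Fenath Station is on standard time, UTC−04:30.
15:45 Fenath Station + 4h30m = 20:15 UTC.
1 March 2023 is a Wednesday, so the first Sunday is March 5.
1 October 2023 is a Sunday, so the first Friday is October 6 and the second is October 13.
At the standard offset (UTC−07:15), 20:15 UTC − 7h15m = 13:00 Wyntara Republic standard time.
The standard-time date in Wyntara Republic, March 8, 2023, falls between 5 March and 13 October, so daylight saving is in effect and Wyntara Republic is at UTC−06:15.
20:15 UTC − 6h15m = 14:00 Wyntara Republic.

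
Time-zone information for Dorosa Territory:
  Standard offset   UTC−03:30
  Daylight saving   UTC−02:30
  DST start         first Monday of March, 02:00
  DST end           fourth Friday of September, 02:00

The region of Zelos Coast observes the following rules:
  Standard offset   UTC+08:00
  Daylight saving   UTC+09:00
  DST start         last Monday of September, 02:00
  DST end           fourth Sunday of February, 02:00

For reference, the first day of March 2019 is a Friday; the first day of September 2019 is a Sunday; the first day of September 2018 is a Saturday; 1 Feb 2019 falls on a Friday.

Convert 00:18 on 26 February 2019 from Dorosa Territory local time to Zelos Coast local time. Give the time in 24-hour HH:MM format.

1 March 2019 is a Friday, so the first Monday is March 4.
1 September 2019 is a Sunday, so the first Friday is September 6 and the fourth is September 27.
26 February 2019 is outside the daylight-saving period (4 March – 27 September), so Dorosa Territory is on standard time, UTC−03:30.
00:18 Dorosa Territory + 3h30m = 03:48 UTC.
1 September 2018 is a Saturday, so Mondays fall on 3, 10, 17, 24; the last is September 24.
1 February 2019 is a Friday, so the first Sunday is February 3 and the fourth is February 24.
At the standard offset (UTC+08:00), 03:48 UTC + 8h = 11:48 Zelos Coast standard time.
The standard-time date in Zelos Coast, 26 February 2019, is outside the daylight-saving period (24 September 2018 – 24 February 2019), so Zelos Coast is on standard time, UTC+08:00.
03:48 UTC + 8h = 11:48 Zelos Coast.

11:48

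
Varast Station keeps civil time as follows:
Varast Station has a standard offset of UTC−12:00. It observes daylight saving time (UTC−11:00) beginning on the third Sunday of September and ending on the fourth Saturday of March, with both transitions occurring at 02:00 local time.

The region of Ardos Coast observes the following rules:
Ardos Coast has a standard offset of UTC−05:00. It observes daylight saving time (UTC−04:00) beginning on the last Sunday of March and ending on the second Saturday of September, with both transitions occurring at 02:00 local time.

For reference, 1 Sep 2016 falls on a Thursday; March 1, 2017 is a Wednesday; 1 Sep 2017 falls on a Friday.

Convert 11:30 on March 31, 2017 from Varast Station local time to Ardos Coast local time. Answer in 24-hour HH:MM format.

1 September 2016 is a Thursday, so the first Sunday is September 4 and the third is September 18.
1 March 2017 is a Wednesday, so the first Saturday is March 4 and the fourth is March 25.
Daylight saving runs 18 September 2016 – 25 March 2017; March 31, 2017 is outside that window, so Varast Station is on standard time at UTC−12:00.
11:30 Varast Station + 12h = 23:30 UTC.
1 March 2017 is a Wednesday, so Sundays fall on 5, 12, 19, 26; the last is March 26.
1 September 2017 is a Friday, so the first Saturday is September 2 and the second is September 9.
At the standard offset (UTC−05:00), 23:30 UTC − 5h = 18:30 Ardos Coast standard time.
The standard-time date in Ardos Coast, March 31, 2017, falls between 26 March and 9 September, so daylight saving is in effect and Ardos Coast is at UTC−04:00.
23:30 UTC − 4h = 19:30 Ardos Coast.

19:30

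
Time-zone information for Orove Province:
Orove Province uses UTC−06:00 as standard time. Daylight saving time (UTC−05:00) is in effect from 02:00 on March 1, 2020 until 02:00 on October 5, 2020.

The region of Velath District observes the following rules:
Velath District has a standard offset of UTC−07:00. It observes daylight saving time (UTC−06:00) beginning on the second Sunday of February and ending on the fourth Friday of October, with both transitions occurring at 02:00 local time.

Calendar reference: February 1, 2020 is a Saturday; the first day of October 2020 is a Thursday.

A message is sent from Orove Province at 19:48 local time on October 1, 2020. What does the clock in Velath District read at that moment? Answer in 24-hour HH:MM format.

18:48

October 1, 2020 falls between 1 March and 5 October, so daylight saving is in effect and Orove Province is at UTC−05:00.
19:48 Orove Province + 5h = 00:48 UTC (rolling into the next day, 2 October 2020).
1 February 2020 is a Saturday, so the first Sunday is February 2 and the second is February 9.
1 October 2020 is a Thursday, so the first Friday is October 2 and the fourth is October 23.
At the standard offset (UTC−07:00), 00:48 UTC − 7h = 17:48 Velath District standard time (rolling into the previous day, 1 October 2020).
The standard-time date in Velath District, October 1, 2020, falls between 9 February and 23 October, so daylight saving is in effect and Velath District is at UTC−06:00.
00:48 UTC − 6h = 18:48 Velath District (rolling into the previous day, 1 October 2020).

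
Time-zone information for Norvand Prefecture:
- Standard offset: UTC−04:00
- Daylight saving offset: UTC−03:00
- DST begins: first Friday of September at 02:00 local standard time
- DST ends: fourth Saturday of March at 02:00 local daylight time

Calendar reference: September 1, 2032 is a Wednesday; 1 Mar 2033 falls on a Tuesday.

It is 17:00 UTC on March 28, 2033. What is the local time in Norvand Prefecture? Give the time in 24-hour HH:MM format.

1 September 2032 is a Wednesday, so the first Friday is September 3.
1 March 2033 is a Tuesday, so the first Saturday is March 5 and the fourth is March 26.
At the standard offset (UTC−04:00), 17:00 UTC − 4h = 13:00 Norvand Prefecture standard time.
Daylight saving runs 3 September 2032 – 26 March 2033; the standard-time date in Norvand Prefecture, March 28, 2033, is outside that window, so Norvand Prefecture is on standard time at UTC−04:00.
17:00 UTC − 4h = 13:00 local.

13:00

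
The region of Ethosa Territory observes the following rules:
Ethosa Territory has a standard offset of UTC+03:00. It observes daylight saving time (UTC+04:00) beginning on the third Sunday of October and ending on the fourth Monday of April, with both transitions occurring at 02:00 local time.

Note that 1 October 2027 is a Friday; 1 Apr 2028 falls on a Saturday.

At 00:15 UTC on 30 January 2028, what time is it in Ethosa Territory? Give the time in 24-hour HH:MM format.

04:15

1 October 2027 is a Friday, so the first Sunday is October 3 and the third is October 17.
1 April 2028 is a Saturday, so the first Monday is April 3 and the fourth is April 24.
At the standard offset (UTC+03:00), 00:15 UTC + 3h = 03:15 Ethosa Territory standard time.
Daylight saving runs 17 October 2027 – 24 April 2028; the standard-time date in Ethosa Territory, 30 January 2028, is inside that window, so Ethosa Territory is at UTC+04:00.
00:15 UTC + 4h = 04:15 local.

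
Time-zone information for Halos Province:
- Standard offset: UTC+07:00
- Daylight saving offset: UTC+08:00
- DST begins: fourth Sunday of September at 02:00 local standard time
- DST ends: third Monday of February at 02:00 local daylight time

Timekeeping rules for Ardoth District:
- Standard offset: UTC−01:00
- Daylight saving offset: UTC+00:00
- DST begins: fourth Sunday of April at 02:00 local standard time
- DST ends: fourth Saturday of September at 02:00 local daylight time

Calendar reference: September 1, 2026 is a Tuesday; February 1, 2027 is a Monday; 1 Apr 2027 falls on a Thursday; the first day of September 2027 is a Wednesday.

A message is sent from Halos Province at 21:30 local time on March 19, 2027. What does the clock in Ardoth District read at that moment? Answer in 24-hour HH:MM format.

13:30

1 September 2026 is a Tuesday, so the first Sunday is September 6 and the fourth is September 27.
1 February 2027 is a Monday, so the first Monday is February 1 and the third is February 15.
Daylight saving runs 27 September 2026 – 15 February 2027; March 19, 2027 is outside that window, so Halos Province is on standard time at UTC+07:00.
21:30 Halos Province − 7h = 14:30 UTC.
1 April 2027 is a Thursday, so the first Sunday is April 4 and the fourth is April 25.
1 September 2027 is a Wednesday, so the first Saturday is September 4 and the fourth is September 25.
At the standard offset (UTC−01:00), 14:30 UTC − 1h = 13:30 Ardoth District standard time.
The standard-time date in Ardoth District, March 19, 2027, is outside the daylight-saving period (25 April – 25 September), so Ardoth District is on standard time, UTC−01:00.
14:30 UTC − 1h = 13:30 Ardoth District.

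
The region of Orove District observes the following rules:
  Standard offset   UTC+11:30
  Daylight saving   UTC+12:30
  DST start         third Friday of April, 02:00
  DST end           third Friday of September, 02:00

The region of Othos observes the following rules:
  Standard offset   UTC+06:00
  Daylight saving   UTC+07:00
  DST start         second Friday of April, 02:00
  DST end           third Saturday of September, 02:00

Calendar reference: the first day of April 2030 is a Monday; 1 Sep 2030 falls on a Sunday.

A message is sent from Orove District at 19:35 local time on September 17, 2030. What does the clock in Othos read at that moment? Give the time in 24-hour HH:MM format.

14:05

1 April 2030 is a Monday, so the first Friday is April 5 and the third is April 19.
1 September 2030 is a Sunday, so the first Friday is September 6 and the third is September 20.
September 17, 2030 lies within the daylight-saving period (19 April – 20 September), so Orove District is on daylight time, UTC+12:30.
19:35 Orove District − 12h30m = 07:05 UTC.
1 April 2030 is a Monday, so the first Friday is April 5 and the second is April 12.
1 September 2030 is a Sunday, so the first Saturday is September 7 and the third is September 21.
At the standard offset (UTC+06:00), 07:05 UTC + 6h = 13:05 Othos standard time.
Daylight saving runs 12 April – 21 September; the standard-time date in Othos, September 17, 2030, is inside that window, so Othos is at UTC+07:00.
07:05 UTC + 7h = 14:05 Othos.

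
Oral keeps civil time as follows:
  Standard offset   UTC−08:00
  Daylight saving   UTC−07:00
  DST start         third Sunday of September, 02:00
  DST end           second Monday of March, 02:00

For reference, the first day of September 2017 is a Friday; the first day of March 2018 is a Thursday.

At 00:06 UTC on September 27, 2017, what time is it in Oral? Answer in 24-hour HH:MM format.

1 September 2017 is a Friday, so the first Sunday is September 3 and the third is September 17.
1 March 2018 is a Thursday, so the first Monday is March 5 and the second is March 12.
At the standard offset (UTC−08:00), 00:06 UTC − 8h = 16:06 Oral standard time (rolling into the previous day, 26 September 2017).
The standard-time date in Oral, September 26, 2017, falls between 17 September 2017 and 12 March 2018, so daylight saving is in effect and Oral is at UTC−07:00.
00:06 UTC − 7h = 17:06 local (rolling into the previous day, 26 September 2017).

17:06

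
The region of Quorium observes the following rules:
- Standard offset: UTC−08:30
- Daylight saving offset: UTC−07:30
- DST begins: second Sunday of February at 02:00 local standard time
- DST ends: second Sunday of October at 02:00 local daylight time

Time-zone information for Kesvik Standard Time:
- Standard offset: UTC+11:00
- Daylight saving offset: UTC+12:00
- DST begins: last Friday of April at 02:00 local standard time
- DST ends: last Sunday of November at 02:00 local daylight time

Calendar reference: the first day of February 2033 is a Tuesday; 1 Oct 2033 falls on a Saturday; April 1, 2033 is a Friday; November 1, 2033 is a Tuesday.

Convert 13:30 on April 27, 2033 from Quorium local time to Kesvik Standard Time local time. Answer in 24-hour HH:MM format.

08:00

1 February 2033 is a Tuesday, so the first Sunday is February 6 and the second is February 13.
1 October 2033 is a Saturday, so the first Sunday is October 2 and the second is October 9.
April 27, 2033 lies within the daylight-saving period (13 February – 9 October), so Quorium is on daylight time, UTC−07:30.
13:30 Quorium + 7h30m = 21:00 UTC.
1 April 2033 is a Friday, so Fridays fall on 1, 8, 15, 22, 29; the last is April 29.
1 November 2033 is a Tuesday, so Sundays fall on 6, 13, 20, 27; the last is November 27.
At the standard offset (UTC+11:00), 21:00 UTC + 11h = 08:00 Kesvik Standard Time standard time (rolling into the next day, 28 April 2033).
The standard-time date in Kesvik Standard Time, April 28, 2033, does not fall between 29 April and 27 November, so daylight saving is not in effect and Kesvik Standard Time is at UTC+11:00.
21:00 UTC + 11h = 08:00 Kesvik Standard Time (rolling into the next day, 28 April 2033).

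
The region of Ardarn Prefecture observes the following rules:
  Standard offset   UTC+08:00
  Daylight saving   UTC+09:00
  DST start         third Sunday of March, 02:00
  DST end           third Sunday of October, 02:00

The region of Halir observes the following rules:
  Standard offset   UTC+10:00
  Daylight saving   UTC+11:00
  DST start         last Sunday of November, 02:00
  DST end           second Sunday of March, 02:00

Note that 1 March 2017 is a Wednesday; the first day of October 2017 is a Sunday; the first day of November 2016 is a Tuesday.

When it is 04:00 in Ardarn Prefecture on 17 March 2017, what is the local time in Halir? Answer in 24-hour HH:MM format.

1 March 2017 is a Wednesday, so the first Sunday is March 5 and the third is March 19.
1 October 2017 is a Sunday, so the first Sunday is October 1 and the third is October 15.
17 March 2017 does not fall between 19 March and 15 October, so daylight saving is not in effect and Ardarn Prefecture is at UTC+08:00.
04:00 Ardarn Prefecture − 8h = 20:00 UTC (rolling into the previous day, 16 March 2017).
1 November 2016 is a Tuesday, so Sundays fall on 6, 13, 20, 27; the last is November 27.
1 March 2017 is a Wednesday, so the first Sunday is March 5 and the second is March 12.
At the standard offset (UTC+10:00), 20:00 UTC + 10h = 06:00 Halir standard time (rolling into the next day, 17 March 2017).
The standard-time date in Halir, 17 March 2017, does not fall between 27 November 2016 and 12 March 2017, so daylight saving is not in effect and Halir is at UTC+10:00.
20:00 UTC + 10h = 06:00 Halir (rolling into the next day, 17 March 2017).

06:00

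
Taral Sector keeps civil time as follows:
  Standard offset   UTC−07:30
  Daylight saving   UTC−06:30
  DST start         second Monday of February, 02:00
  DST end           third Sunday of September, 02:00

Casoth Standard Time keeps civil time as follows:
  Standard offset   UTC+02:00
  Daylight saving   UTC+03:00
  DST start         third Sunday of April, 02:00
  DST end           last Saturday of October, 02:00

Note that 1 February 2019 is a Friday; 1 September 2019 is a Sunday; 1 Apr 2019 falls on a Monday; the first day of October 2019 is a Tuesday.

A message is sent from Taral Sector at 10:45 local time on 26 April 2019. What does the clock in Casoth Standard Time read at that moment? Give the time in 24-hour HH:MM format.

20:15

1 February 2019 is a Friday, so the first Monday is February 4 and the second is February 11.
1 September 2019 is a Sunday, so the first Sunday is September 1 and the third is September 15.
Daylight saving runs 11 February – 15 September; 26 April 2019 is inside that window, so Taral Sector is at UTC−06:30.
10:45 Taral Sector + 6h30m = 17:15 UTC.
1 April 2019 is a Monday, so the first Sunday is April 7 and the third is April 21.
1 October 2019 is a Tuesday, so Saturdays fall on 5, 12, 19, 26; the last is October 26.
At the standard offset (UTC+02:00), 17:15 UTC + 2h = 19:15 Casoth Standard Time standard time.
The standard-time date in Casoth Standard Time, 26 April 2019, falls between 21 April and 26 October, so daylight saving is in effect and Casoth Standard Time is at UTC+03:00.
17:15 UTC + 3h = 20:15 Casoth Standard Time.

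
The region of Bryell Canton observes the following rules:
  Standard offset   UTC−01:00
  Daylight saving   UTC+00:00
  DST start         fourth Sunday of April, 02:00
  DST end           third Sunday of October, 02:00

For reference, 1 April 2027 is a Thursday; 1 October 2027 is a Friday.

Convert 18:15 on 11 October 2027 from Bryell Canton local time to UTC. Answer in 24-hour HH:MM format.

18:15

1 April 2027 is a Thursday, so the first Sunday is April 4 and the fourth is April 25.
1 October 2027 is a Friday, so the first Sunday is October 3 and the third is October 17.
Daylight saving runs 25 April – 17 October; 11 October 2027 is inside that window, so Bryell Canton is at UTC+00:00.
18:15 local − 0h = 18:15 UTC.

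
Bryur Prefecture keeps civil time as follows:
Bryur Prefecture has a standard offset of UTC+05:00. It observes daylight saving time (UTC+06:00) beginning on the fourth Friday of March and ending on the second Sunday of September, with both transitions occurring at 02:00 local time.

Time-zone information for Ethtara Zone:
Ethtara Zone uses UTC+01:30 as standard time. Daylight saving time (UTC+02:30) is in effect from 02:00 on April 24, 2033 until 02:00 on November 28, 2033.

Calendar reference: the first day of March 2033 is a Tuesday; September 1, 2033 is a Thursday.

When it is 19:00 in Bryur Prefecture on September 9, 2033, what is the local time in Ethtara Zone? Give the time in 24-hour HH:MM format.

1 March 2033 is a Tuesday, so the first Friday is March 4 and the fourth is March 25.
1 September 2033 is a Thursday, so the first Sunday is September 4 and the second is September 11.
September 9, 2033 falls between 25 March and 11 September, so daylight saving is in effect and Bryur Prefecture is at UTC+06:00.
19:00 Bryur Prefecture − 6h = 13:00 UTC.
At the standard offset (UTC+01:30), 13:00 UTC + 1h30m = 14:30 Ethtara Zone standard time.
The standard-time date in Ethtara Zone, September 9, 2033, lies within the daylight-saving period (24 April – 28 November), so Ethtara Zone is on daylight time, UTC+02:30.
13:00 UTC + 2h30m = 15:30 Ethtara Zone.

15:30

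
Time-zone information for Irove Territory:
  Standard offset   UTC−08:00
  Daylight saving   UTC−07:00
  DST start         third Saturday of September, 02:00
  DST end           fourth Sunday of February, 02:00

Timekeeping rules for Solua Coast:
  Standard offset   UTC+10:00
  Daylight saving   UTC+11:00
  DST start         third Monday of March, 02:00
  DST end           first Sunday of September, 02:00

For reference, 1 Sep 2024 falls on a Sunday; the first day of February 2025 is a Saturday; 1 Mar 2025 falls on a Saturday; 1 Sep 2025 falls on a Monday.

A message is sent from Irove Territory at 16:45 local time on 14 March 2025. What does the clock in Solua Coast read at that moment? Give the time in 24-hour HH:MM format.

1 September 2024 is a Sunday, so the first Saturday is September 7 and the third is September 21.
1 February 2025 is a Saturday, so the first Sunday is February 2 and the fourth is February 23.
Daylight saving runs 21 September 2024 – 23 February 2025; 14 March 2025 is outside that window, so Irove Territory is on standard time at UTC−08:00.
16:45 Irove Territory + 8h = 00:45 UTC (rolling into the next day, 15 March 2025).
1 March 2025 is a Saturday, so the first Monday is March 3 and the third is March 17.
1 September 2025 is a Monday, so the first Sunday is September 7.
At the standard offset (UTC+10:00), 00:45 UTC + 10h = 10:45 Solua Coast standard time.
The standard-time date in Solua Coast, 15 March 2025, does not fall between 17 March and 7 September, so daylight saving is not in effect and Solua Coast is at UTC+10:00.
00:45 UTC + 10h = 10:45 Solua Coast.

10:45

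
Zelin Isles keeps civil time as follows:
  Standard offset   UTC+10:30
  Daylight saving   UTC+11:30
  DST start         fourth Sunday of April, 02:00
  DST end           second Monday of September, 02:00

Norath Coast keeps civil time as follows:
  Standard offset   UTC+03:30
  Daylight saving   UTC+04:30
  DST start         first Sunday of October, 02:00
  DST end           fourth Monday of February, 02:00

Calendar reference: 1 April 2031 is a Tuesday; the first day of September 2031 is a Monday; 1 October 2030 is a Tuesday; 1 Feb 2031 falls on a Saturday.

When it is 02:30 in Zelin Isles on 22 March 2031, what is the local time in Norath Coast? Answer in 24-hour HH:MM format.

19:30

1 April 2031 is a Tuesday, so the first Sunday is April 6 and the fourth is April 27.
1 September 2031 is a Monday, so the first Monday is September 1 and the second is September 8.
Daylight saving runs 27 April – 8 September; 22 March 2031 is outside that window, so Zelin Isles is on standard time at UTC+10:30.
02:30 Zelin Isles − 10h30m = 16:00 UTC (rolling into the previous day, 21 March 2031).
1 October 2030 is a Tuesday, so the first Sunday is October 6.
1 February 2031 is a Saturday, so the first Monday is February 3 and the fourth is February 24.
At the standard offset (UTC+03:30), 16:00 UTC + 3h30m = 19:30 Norath Coast standard time.
The standard-time date in Norath Coast, 21 March 2031, does not fall between 6 October 2030 and 24 February 2031, so daylight saving is not in effect and Norath Coast is at UTC+03:30.
16:00 UTC + 3h30m = 19:30 Norath Coast.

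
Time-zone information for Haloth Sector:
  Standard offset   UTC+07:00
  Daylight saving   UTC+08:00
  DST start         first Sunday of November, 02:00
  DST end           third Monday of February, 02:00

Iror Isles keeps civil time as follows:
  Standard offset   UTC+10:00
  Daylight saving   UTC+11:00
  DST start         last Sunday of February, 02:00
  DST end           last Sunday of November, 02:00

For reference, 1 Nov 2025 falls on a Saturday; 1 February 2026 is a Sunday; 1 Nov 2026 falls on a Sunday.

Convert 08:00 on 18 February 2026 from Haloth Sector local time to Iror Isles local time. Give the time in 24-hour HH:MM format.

1 November 2025 is a Saturday, so the first Sunday is November 2.
1 February 2026 is a Sunday, so the first Monday is February 2 and the third is February 16.
Daylight saving runs 2 November 2025 – 16 February 2026; 18 February 2026 is outside that window, so Haloth Sector is on standard time at UTC+07:00.
08:00 Haloth Sector − 7h = 01:00 UTC.
1 February 2026 is a Sunday, so Sundays fall on 1, 8, 15, 22; the last is February 22.
1 November 2026 is a Sunday, so Sundays fall on 1, 8, 15, 22, 29; the last is November 29.
At the standard offset (UTC+10:00), 01:00 UTC + 10h = 11:00 Iror Isles standard time.
The standard-time date in Iror Isles, 18 February 2026, does not fall between 22 February and 29 November, so daylight saving is not in effect and Iror Isles is at UTC+10:00.
01:00 UTC + 10h = 11:00 Iror Isles.

11:00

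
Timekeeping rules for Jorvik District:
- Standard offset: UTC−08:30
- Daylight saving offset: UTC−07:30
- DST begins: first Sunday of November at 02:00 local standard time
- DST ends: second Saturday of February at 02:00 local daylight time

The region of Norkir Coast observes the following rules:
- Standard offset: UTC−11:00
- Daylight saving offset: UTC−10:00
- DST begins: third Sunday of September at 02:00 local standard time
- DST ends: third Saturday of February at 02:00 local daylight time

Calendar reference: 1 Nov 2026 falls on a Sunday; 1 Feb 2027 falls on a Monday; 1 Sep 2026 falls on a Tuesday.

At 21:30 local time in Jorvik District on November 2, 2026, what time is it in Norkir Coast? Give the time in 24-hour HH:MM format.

1 November 2026 is a Sunday, so the first Sunday is November 1.
1 February 2027 is a Monday, so the first Saturday is February 6 and the second is February 13.
November 2, 2026 falls between 1 November 2026 and 13 February 2027, so daylight saving is in effect and Jorvik District is at UTC−07:30.
21:30 Jorvik District + 7h30m = 05:00 UTC (rolling into the next day, 3 November 2026).
1 September 2026 is a Tuesday, so the first Sunday is September 6 and the third is September 20.
1 February 2027 is a Monday, so the first Saturday is February 6 and the third is February 20.
At the standard offset (UTC−11:00), 05:00 UTC − 11h = 18:00 Norkir Coast standard time (rolling into the previous day, 2 November 2026).
Daylight saving runs 20 September 2026 – 20 February 2027; the standard-time date in Norkir Coast, November 2, 2026, is inside that window, so Norkir Coast is at UTC−10:00.
05:00 UTC − 10h = 19:00 Norkir Coast (rolling into the previous day, 2 November 2026).

19:00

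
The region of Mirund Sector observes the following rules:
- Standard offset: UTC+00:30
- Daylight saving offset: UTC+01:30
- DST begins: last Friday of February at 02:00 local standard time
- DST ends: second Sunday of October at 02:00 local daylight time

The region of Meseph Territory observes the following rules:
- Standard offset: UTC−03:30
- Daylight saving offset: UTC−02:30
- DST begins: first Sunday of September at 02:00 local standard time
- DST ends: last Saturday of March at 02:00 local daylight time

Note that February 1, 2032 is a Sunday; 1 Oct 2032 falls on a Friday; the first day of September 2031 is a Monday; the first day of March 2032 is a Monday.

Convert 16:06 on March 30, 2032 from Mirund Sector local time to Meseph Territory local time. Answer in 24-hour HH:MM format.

1 February 2032 is a Sunday, so Fridays fall on 6, 13, 20, 27; the last is February 27.
1 October 2032 is a Friday, so the first Sunday is October 3 and the second is October 10.
March 30, 2032 falls between 27 February and 10 October, so daylight saving is in effect and Mirund Sector is at UTC+01:30.
16:06 Mirund Sector − 1h30m = 14:36 UTC.
1 September 2031 is a Monday, so the first Sunday is September 7.
1 March 2032 is a Monday, so Saturdays fall on 6, 13, 20, 27; the last is March 27.
At the standard offset (UTC−03:30), 14:36 UTC − 3h30m = 11:06 Meseph Territory standard time.
The standard-time date in Meseph Territory, March 30, 2032, is outside the daylight-saving period (7 September 2031 – 27 March 2032), so Meseph Territory is on standard time, UTC−03:30.
14:36 UTC − 3h30m = 11:06 Meseph Territory.

11:06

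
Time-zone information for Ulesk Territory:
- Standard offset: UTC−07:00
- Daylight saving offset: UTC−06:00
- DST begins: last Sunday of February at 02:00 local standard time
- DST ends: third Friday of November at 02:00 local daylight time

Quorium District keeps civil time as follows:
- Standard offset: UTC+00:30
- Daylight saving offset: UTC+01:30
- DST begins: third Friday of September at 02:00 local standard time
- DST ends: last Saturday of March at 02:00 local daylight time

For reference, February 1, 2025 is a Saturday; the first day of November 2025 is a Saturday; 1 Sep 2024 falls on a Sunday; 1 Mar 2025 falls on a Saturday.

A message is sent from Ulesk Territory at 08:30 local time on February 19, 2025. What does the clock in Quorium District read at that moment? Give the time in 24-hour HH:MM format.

17:00

1 February 2025 is a Saturday, so Sundays fall on 2, 9, 16, 23; the last is February 23.
1 November 2025 is a Saturday, so the first Friday is November 7 and the third is November 21.
February 19, 2025 does not fall between 23 February and 21 November, so daylight saving is not in effect and Ulesk Territory is at UTC−07:00.
08:30 Ulesk Territory + 7h = 15:30 UTC.
1 September 2024 is a Sunday, so the first Friday is September 6 and the third is September 20.
1 March 2025 is a Saturday, so Saturdays fall on 1, 8, 15, 22, 29; the last is March 29.
At the standard offset (UTC+00:30), 15:30 UTC + 0h30m = 16:00 Quorium District standard time.
The standard-time date in Quorium District, February 19, 2025, lies within the daylight-saving period (20 September 2024 – 29 March 2025), so Quorium District is on daylight time, UTC+01:30.
15:30 UTC + 1h30m = 17:00 Quorium District.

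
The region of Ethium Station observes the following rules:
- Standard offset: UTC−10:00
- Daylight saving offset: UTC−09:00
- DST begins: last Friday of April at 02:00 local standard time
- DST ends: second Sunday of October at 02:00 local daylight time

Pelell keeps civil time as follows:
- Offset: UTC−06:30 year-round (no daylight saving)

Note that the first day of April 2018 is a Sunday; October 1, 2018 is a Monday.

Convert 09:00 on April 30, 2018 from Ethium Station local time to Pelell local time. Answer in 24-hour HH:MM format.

11:30

1 April 2018 is a Sunday, so Fridays fall on 6, 13, 20, 27; the last is April 27.
1 October 2018 is a Monday, so the first Sunday is October 7 and the second is October 14.
Daylight saving runs 27 April – 14 October; April 30, 2018 is inside that window, so Ethium Station is at UTC−09:00.
09:00 Ethium Station + 9h = 18:00 UTC.
Pelell has no daylight saving, so its offset is UTC−06:30 year-round.
18:00 UTC − 6h30m = 11:30 Pelell.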